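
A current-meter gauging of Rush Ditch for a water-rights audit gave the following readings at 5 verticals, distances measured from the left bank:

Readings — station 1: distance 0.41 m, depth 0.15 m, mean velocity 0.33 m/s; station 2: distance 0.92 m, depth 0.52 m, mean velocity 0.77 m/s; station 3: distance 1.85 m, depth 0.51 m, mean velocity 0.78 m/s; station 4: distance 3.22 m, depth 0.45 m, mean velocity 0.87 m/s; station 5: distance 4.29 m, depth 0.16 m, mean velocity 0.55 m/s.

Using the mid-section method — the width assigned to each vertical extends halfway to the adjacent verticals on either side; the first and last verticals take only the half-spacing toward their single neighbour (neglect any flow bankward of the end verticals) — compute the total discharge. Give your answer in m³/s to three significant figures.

w_1 = (0.92 − 0.41)/2 = 0.255 m; q_1 = 0.33 × 0.15 × 0.255 = 0.01262 m³/s
w_2 = (1.85 − 0.41)/2 = 0.72 m; q_2 = 0.77 × 0.52 × 0.72 = 0.2883 m³/s
w_3 = (3.22 − 0.92)/2 = 1.15 m; q_3 = 0.78 × 0.51 × 1.15 = 0.4575 m³/s
w_4 = (4.29 − 1.85)/2 = 1.22 m; q_4 = 0.87 × 0.45 × 1.22 = 0.4776 m³/s
w_5 = (4.29 − 3.22)/2 = 0.535 m; q_5 = 0.55 × 0.16 × 0.535 = 0.04708 m³/s
Q = Σ qᵢ = 1.283 m³/s

1.28 m³/s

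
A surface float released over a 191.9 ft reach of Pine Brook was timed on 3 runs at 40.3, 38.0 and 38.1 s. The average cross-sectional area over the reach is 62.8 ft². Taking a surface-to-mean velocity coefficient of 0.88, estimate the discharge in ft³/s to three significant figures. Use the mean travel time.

273 ft³/s

t̄ = (40.3 + 38.0 + 38.1) / 3 = 38.8 s
v_surface = L / t̄ = 191.9 / 38.8 = 4.946 ft/s
v_mean = 0.88 × 4.946 = 4.352 ft/s
Q = A × v_mean = 62.8 × 4.352 = 273.3 ft³/s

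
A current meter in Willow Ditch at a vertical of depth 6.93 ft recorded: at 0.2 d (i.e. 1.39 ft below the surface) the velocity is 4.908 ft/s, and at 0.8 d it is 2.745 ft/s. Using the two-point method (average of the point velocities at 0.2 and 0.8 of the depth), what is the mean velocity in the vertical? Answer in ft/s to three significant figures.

v̄ = (4.908 + 2.745) / 2 = 3.827 ft/s

3.83 ft/s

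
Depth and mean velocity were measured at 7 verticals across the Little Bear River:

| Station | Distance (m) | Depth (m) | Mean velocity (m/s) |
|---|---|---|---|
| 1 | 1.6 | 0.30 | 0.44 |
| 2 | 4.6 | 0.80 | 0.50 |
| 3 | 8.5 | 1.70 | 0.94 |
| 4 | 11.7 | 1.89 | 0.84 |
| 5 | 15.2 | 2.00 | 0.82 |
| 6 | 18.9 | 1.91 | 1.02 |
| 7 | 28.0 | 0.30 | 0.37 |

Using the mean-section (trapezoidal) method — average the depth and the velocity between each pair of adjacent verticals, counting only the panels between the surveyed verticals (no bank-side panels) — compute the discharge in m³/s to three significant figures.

28.7 m³/s

Panel 1-2: Δb = 3 m, d̄ = (0.30+0.80)/2 = 0.55, v̄ = (0.44+0.50)/2 = 0.47 → q = 3×0.55×0.47 = 0.7755 m³/s
Panel 2-3: Δb = 3.9 m, d̄ = (0.80+1.70)/2 = 1.25, v̄ = (0.50+0.94)/2 = 0.72 → q = 3.9×1.25×0.72 = 3.510 m³/s
Panel 3-4: Δb = 3.2 m, d̄ = (1.70+1.89)/2 = 1.795, v̄ = (0.94+0.84)/2 = 0.89 → q = 3.2×1.795×0.89 = 5.112 m³/s
Panel 4-5: Δb = 3.5 m, d̄ = (1.89+2.00)/2 = 1.945, v̄ = (0.84+0.82)/2 = 0.83 → q = 3.5×1.945×0.83 = 5.650 m³/s
Panel 5-6: Δb = 3.7 m, d̄ = (2.00+1.91)/2 = 1.955, v̄ = (0.82+1.02)/2 = 0.92 → q = 3.7×1.955×0.92 = 6.655 m³/s
Panel 6-7: Δb = 9.1 m, d̄ = (1.91+0.30)/2 = 1.105, v̄ = (1.02+0.37)/2 = 0.695 → q = 9.1×1.105×0.695 = 6.989 m³/s
Q = Σ q = 28.69 m³/s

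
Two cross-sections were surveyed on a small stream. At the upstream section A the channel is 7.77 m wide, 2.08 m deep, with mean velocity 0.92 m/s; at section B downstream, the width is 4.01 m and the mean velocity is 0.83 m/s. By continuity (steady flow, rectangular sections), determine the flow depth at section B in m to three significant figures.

Q = A₁V₁ = (7.77×2.08) × 0.92 = 14.87 m³/s
d₂ = Q/(b₂ V₂) = 14.87/(4.01×0.83) = 4.467 m

4.47 m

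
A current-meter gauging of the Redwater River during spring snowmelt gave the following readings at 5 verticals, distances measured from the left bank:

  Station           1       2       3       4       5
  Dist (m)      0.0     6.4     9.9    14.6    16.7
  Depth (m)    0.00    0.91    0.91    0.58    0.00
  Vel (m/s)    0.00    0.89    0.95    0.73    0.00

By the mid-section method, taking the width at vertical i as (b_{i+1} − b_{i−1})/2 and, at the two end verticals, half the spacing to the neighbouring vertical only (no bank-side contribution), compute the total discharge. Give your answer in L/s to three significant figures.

8990 L/s

w_2 = (9.9 − 0.0)/2 = 4.95 m; q_2 = 0.89 × 0.91 × 4.95 = 4.009 m³/s
w_3 = (14.6 − 6.4)/2 = 4.1 m; q_3 = 0.95 × 0.91 × 4.1 = 3.544 m³/s
w_4 = (16.7 − 9.9)/2 = 3.4 m; q_4 = 0.73 × 0.58 × 3.4 = 1.440 m³/s
Stations 1, 5 contribute zero (depth or velocity is 0).
Q = Σ qᵢ = 8.993 m³/s
= 8.993 × 1000 = 8993 L/s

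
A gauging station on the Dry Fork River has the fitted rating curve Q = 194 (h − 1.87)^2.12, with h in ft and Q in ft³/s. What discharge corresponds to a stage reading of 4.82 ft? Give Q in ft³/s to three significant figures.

1920 ft³/s

Q = 194 × (4.82 − 1.87)^2.12 = 194 × 2.95^2.12 = 1922 ft³/s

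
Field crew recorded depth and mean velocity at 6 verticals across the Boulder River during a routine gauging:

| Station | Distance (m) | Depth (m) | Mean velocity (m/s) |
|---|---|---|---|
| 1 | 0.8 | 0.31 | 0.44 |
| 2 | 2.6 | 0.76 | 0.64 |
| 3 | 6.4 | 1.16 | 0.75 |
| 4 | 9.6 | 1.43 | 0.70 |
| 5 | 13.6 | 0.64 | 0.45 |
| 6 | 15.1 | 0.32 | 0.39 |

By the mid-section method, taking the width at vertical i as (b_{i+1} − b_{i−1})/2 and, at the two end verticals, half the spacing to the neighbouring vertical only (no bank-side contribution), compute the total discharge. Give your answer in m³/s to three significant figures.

9.02 m³/s

w_1 = (2.6 − 0.8)/2 = 0.9 m; q_1 = 0.44 × 0.31 × 0.9 = 0.1228 m³/s
w_2 = (6.4 − 0.8)/2 = 2.8 m; q_2 = 0.64 × 0.76 × 2.8 = 1.362 m³/s
w_3 = (9.6 − 2.6)/2 = 3.5 m; q_3 = 0.75 × 1.16 × 3.5 = 3.045 m³/s
w_4 = (13.6 − 6.4)/2 = 3.6 m; q_4 = 0.70 × 1.43 × 3.6 = 3.604 m³/s
w_5 = (15.1 − 9.6)/2 = 2.75 m; q_5 = 0.45 × 0.64 × 2.75 = 0.7920 m³/s
w_6 = (15.1 − 13.6)/2 = 0.75 m; q_6 = 0.39 × 0.32 × 0.75 = 0.09360 m³/s
Q = Σ qᵢ = 9.019 m³/s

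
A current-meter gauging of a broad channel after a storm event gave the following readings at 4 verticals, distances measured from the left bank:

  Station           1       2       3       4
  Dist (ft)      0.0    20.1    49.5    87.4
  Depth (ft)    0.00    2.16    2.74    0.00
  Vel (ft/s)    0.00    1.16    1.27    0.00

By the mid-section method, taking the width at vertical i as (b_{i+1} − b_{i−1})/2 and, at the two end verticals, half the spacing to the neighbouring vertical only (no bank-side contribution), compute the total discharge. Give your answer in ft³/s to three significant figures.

179 ft³/s

w_2 = (49.5 − 0.0)/2 = 24.75 ft; q_2 = 1.16 × 2.16 × 24.75 = 62.01 ft³/s
w_3 = (87.4 − 20.1)/2 = 33.65 ft; q_3 = 1.27 × 2.74 × 33.65 = 117.1 ft³/s
Stations 1, 4 contribute zero (depth or velocity is 0).
Q = Σ qᵢ = 179.1 ft³/s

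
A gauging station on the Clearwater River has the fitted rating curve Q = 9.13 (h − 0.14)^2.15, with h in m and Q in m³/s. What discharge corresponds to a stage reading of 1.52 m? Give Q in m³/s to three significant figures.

Q = 9.13 × (1.52 − 0.14)^2.15 = 9.13 × 1.38^2.15 = 18.25 m³/s

18.2 m³/s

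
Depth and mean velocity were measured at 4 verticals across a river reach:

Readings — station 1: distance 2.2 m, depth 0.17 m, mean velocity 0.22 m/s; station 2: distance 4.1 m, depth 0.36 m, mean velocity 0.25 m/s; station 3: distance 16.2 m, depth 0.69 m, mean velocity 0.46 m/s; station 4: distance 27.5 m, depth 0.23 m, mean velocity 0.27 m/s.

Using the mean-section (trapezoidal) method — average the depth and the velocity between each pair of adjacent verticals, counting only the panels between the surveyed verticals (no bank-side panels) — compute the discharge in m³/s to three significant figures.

4.27 m³/s

Panel 1-2: Δb = 1.9 m, d̄ = (0.17+0.36)/2 = 0.265, v̄ = (0.22+0.25)/2 = 0.235 → q = 1.9×0.265×0.235 = 0.1183 m³/s
Panel 2-3: Δb = 12.1 m, d̄ = (0.36+0.69)/2 = 0.525, v̄ = (0.25+0.46)/2 = 0.355 → q = 12.1×0.525×0.355 = 2.255 m³/s
Panel 3-4: Δb = 11.3 m, d̄ = (0.69+0.23)/2 = 0.46, v̄ = (0.46+0.27)/2 = 0.365 → q = 11.3×0.46×0.365 = 1.897 m³/s
Q = Σ q = 4.271 m³/s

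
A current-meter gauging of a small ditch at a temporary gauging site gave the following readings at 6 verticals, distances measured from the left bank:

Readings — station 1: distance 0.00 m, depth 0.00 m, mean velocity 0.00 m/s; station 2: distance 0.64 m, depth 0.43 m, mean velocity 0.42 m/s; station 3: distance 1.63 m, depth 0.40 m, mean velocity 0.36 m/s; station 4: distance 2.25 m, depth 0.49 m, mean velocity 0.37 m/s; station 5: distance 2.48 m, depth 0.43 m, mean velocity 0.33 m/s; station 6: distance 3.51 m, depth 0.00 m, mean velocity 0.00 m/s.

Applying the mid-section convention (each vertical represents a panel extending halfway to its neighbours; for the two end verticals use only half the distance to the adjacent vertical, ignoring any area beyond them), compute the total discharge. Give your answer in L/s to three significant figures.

430 L/s

w_2 = (1.63 − 0.00)/2 = 0.815 m; q_2 = 0.42 × 0.43 × 0.815 = 0.1472 m³/s
w_3 = (2.25 − 0.64)/2 = 0.805 m; q_3 = 0.36 × 0.40 × 0.805 = 0.1159 m³/s
w_4 = (2.48 − 1.63)/2 = 0.425 m; q_4 = 0.37 × 0.49 × 0.425 = 0.07705 m³/s
w_5 = (3.51 − 2.25)/2 = 0.63 m; q_5 = 0.33 × 0.43 × 0.63 = 0.08940 m³/s
Stations 1, 6 contribute zero (depth or velocity is 0).
Q = Σ qᵢ = 0.4296 m³/s
= 0.4296 × 1000 = 429.6 L/s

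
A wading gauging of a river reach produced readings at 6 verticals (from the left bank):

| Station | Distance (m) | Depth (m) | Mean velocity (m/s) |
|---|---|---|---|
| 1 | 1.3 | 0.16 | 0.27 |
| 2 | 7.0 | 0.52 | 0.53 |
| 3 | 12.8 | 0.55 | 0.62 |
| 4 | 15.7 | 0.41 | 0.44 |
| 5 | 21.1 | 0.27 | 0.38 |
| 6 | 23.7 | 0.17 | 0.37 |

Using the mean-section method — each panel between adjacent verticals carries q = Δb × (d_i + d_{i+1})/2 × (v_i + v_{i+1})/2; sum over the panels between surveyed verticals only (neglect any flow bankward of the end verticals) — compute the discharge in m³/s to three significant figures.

Panel 1-2: Δb = 5.7 m, d̄ = (0.16+0.52)/2 = 0.34, v̄ = (0.27+0.53)/2 = 0.4 → q = 5.7×0.34×0.4 = 0.7752 m³/s
Panel 2-3: Δb = 5.8 m, d̄ = (0.52+0.55)/2 = 0.535, v̄ = (0.53+0.62)/2 = 0.575 → q = 5.8×0.535×0.575 = 1.784 m³/s
Panel 3-4: Δb = 2.9 m, d̄ = (0.55+0.41)/2 = 0.48, v̄ = (0.62+0.44)/2 = 0.53 → q = 2.9×0.48×0.53 = 0.7378 m³/s
Panel 4-5: Δb = 5.4 m, d̄ = (0.41+0.27)/2 = 0.34, v̄ = (0.44+0.38)/2 = 0.41 → q = 5.4×0.34×0.41 = 0.7528 m³/s
Panel 5-6: Δb = 2.6 m, d̄ = (0.27+0.17)/2 = 0.22, v̄ = (0.38+0.37)/2 = 0.375 → q = 2.6×0.22×0.375 = 0.2145 m³/s
Q = Σ q = 4.264 m³/s

4.26 m³/s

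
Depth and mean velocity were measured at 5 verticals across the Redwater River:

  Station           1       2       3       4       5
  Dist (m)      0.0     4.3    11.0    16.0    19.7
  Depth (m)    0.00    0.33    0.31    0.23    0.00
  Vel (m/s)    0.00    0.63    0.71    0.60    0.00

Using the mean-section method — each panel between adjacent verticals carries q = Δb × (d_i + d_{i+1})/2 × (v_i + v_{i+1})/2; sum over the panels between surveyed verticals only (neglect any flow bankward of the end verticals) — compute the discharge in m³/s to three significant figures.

Panel 1-2: Δb = 4.3 m, d̄ = (0.00+0.33)/2 = 0.165, v̄ = (0.00+0.63)/2 = 0.315 → q = 4.3×0.165×0.315 = 0.2235 m³/s
Panel 2-3: Δb = 6.7 m, d̄ = (0.33+0.31)/2 = 0.32, v̄ = (0.63+0.71)/2 = 0.67 → q = 6.7×0.32×0.67 = 1.436 m³/s
Panel 3-4: Δb = 5 m, d̄ = (0.31+0.23)/2 = 0.27, v̄ = (0.71+0.60)/2 = 0.655 → q = 5×0.27×0.655 = 0.8843 m³/s
Panel 4-5: Δb = 3.7 m, d̄ = (0.23+0.00)/2 = 0.115, v̄ = (0.60+0.00)/2 = 0.3 → q = 3.7×0.115×0.3 = 0.1277 m³/s
Q = Σ q = 2.672 m³/s

2.67 m³/s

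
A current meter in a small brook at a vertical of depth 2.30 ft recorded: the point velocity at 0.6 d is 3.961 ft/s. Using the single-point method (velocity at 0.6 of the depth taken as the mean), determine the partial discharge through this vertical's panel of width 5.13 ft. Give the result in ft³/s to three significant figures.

46.7 ft³/s

v̄ = v₀.₆ = 3.961 ft/s
q = v̄ × d × w = 3.961 × 2.30 × 5.13 = 46.74 ft³/s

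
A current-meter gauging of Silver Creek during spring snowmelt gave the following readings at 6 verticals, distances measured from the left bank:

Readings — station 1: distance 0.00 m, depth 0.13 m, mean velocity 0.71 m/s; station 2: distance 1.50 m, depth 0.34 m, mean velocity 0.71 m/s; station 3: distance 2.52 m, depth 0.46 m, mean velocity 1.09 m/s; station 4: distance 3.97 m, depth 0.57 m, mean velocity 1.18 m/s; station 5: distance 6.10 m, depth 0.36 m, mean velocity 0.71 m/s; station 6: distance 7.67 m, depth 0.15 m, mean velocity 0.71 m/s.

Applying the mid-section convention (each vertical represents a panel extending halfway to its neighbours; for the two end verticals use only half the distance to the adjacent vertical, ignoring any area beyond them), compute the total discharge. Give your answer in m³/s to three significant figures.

2.75 m³/s

w_1 = (1.50 − 0.00)/2 = 0.75 m; q_1 = 0.71 × 0.13 × 0.75 = 0.06923 m³/s
w_2 = (2.52 − 0.00)/2 = 1.26 m; q_2 = 0.71 × 0.34 × 1.26 = 0.3042 m³/s
w_3 = (3.97 − 1.50)/2 = 1.235 m; q_3 = 1.09 × 0.46 × 1.235 = 0.6192 m³/s
w_4 = (6.10 − 2.52)/2 = 1.79 m; q_4 = 1.18 × 0.57 × 1.79 = 1.204 m³/s
w_5 = (7.67 − 3.97)/2 = 1.85 m; q_5 = 0.71 × 0.36 × 1.85 = 0.4729 m³/s
w_6 = (7.67 − 6.10)/2 = 0.785 m; q_6 = 0.71 × 0.15 × 0.785 = 0.08360 m³/s
Q = Σ qᵢ = 2.753 m³/s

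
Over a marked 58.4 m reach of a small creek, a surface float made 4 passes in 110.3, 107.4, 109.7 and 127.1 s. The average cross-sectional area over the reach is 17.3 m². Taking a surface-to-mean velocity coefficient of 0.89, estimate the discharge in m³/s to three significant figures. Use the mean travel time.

t̄ = (110.3 + 107.4 + 109.7 + 127.1) / 4 = 113.625 s
v_surface = L / t̄ = 58.4 / 113.625 = 0.5140 m/s
v_mean = 0.89 × 0.5140 = 0.4574 m/s
Q = A × v_mean = 17.3 × 0.4574 = 7.914 m³/s

7.91 m³/s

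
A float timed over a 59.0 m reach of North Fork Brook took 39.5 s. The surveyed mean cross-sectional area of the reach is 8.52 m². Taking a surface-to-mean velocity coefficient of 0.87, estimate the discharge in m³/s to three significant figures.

11.1 m³/s

v_surface = L / t̄ = 59.0 / 39.5 = 1.494 m/s
v_mean = 0.87 × 1.494 = 1.299 m/s
Q = A × v_mean = 8.52 × 1.299 = 11.07 m³/s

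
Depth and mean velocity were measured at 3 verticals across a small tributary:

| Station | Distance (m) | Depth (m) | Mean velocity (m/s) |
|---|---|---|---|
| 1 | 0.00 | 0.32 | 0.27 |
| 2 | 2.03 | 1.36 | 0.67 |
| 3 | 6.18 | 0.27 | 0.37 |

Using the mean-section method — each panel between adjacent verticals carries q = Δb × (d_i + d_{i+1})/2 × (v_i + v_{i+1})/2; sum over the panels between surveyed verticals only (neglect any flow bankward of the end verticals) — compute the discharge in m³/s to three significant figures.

Panel 1-2: Δb = 2.03 m, d̄ = (0.32+1.36)/2 = 0.84, v̄ = (0.27+0.67)/2 = 0.47 → q = 2.03×0.84×0.47 = 0.8014 m³/s
Panel 2-3: Δb = 4.15 m, d̄ = (1.36+0.27)/2 = 0.815, v̄ = (0.67+0.37)/2 = 0.52 → q = 4.15×0.815×0.52 = 1.759 m³/s
Q = Σ q = 2.560 m³/s

2.56 m³/s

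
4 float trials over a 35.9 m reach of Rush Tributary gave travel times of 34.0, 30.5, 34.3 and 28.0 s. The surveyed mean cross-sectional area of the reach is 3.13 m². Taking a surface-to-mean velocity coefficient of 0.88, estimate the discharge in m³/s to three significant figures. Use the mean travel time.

3.12 m³/s

t̄ = (34.0 + 30.5 + 34.3 + 28.0) / 4 = 31.7 s
v_surface = L / t̄ = 35.9 / 31.7 = 1.132 m/s
v_mean = 0.88 × 1.132 = 0.9966 m/s
Q = A × v_mean = 3.13 × 0.9966 = 3.119 m³/s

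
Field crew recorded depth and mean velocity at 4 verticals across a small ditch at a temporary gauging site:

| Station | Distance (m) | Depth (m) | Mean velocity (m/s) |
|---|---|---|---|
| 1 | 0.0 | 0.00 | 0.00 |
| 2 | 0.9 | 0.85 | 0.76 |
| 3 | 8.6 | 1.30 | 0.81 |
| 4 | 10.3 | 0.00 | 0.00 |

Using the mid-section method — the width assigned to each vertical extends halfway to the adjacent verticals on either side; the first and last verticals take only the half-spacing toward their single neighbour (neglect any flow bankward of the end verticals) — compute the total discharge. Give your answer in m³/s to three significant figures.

7.73 m³/s

w_2 = (8.6 − 0.0)/2 = 4.3 m; q_2 = 0.76 × 0.85 × 4.3 = 2.778 m³/s
w_3 = (10.3 − 0.9)/2 = 4.7 m; q_3 = 0.81 × 1.30 × 4.7 = 4.949 m³/s
Stations 1, 4 contribute zero (depth or velocity is 0).
Q = Σ qᵢ = 7.727 m³/s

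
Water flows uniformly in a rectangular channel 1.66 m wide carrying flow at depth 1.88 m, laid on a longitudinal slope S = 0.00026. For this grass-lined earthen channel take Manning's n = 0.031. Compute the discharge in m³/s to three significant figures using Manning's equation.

A = b·y = 1.66 × 1.88 = 3.121 m²
P = b + 2y = 1.66 + 2×1.88 = 5.420 m
R = A/P = 3.121/5.420 = 0.5758 m
Q = (1/n)·A·R^(2/3)·S^(1/2) = (1/0.031) × 3.121 × 0.5758^(2/3) × 0.00026^(1/2) = 1.123 m³/s

1.12 m³/s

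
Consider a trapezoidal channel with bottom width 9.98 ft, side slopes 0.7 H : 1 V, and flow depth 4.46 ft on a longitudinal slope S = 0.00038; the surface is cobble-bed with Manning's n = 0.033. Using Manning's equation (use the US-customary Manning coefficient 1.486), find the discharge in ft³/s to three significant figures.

A = (b + z·y)·y = (9.98 + 0.7×4.46)×4.46 = 58.43 ft²
P = b + 2y√(1+z²) = 9.98 + 2×4.46×√(1+0.7²) = 20.87 ft
R = A/P = 58.43/20.87 = 2.800 ft
Q = (1.486/n)·A·R^(2/3)·S^(1/2) = (1.486/0.033) × 58.43 × 2.800^(2/3) × 0.00038^(1/2) = 101.9 ft³/s

102 ft³/s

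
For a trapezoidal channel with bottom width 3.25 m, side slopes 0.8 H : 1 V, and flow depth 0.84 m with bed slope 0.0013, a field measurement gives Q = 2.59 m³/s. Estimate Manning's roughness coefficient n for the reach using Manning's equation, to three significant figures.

A = (b + z·y)·y = (3.25 + 0.8×0.84)×0.84 = 3.294 m²
P = b + 2y√(1+z²) = 3.25 + 2×0.84×√(1+0.8²) = 5.401 m
R = A/P = 3.294/5.401 = 0.6099 m
n = (1/Q)·A·R^(2/3)·S^(1/2) = (1/2.59) × 3.294 × 0.7192 × 0.03606 = 0.03298

0.0330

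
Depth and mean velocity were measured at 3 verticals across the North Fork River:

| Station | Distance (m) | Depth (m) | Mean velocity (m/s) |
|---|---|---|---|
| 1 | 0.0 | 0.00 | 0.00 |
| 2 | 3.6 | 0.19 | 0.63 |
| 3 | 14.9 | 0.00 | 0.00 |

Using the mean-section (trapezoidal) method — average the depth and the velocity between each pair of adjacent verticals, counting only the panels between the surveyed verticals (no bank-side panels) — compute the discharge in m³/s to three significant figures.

Panel 1-2: Δb = 3.6 m, d̄ = (0.00+0.19)/2 = 0.095, v̄ = (0.00+0.63)/2 = 0.315 → q = 3.6×0.095×0.315 = 0.1077 m³/s
Panel 2-3: Δb = 11.3 m, d̄ = (0.19+0.00)/2 = 0.095, v̄ = (0.63+0.00)/2 = 0.315 → q = 11.3×0.095×0.315 = 0.3382 m³/s
Q = Σ q = 0.4459 m³/s

0.446 m³/s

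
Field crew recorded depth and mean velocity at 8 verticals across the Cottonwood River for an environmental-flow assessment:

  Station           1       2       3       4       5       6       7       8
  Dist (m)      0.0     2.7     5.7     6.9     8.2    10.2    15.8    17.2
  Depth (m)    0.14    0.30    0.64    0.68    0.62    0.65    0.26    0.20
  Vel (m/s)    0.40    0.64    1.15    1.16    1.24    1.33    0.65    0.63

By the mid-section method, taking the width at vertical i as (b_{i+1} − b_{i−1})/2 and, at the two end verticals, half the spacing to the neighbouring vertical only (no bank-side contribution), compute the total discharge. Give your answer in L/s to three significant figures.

w_1 = (2.7 − 0.0)/2 = 1.35 m; q_1 = 0.40 × 0.14 × 1.35 = 0.07560 m³/s
w_2 = (5.7 − 0.0)/2 = 2.85 m; q_2 = 0.64 × 0.30 × 2.85 = 0.5472 m³/s
w_3 = (6.9 − 2.7)/2 = 2.1 m; q_3 = 1.15 × 0.64 × 2.1 = 1.546 m³/s
w_4 = (8.2 − 5.7)/2 = 1.25 m; q_4 = 1.16 × 0.68 × 1.25 = 0.9860 m³/s
w_5 = (10.2 − 6.9)/2 = 1.65 m; q_5 = 1.24 × 0.62 × 1.65 = 1.269 m³/s
w_6 = (15.8 − 8.2)/2 = 3.8 m; q_6 = 1.33 × 0.65 × 3.8 = 3.285 m³/s
w_7 = (17.2 − 10.2)/2 = 3.5 m; q_7 = 0.65 × 0.26 × 3.5 = 0.5915 m³/s
w_8 = (17.2 − 15.8)/2 = 0.7 m; q_8 = 0.63 × 0.20 × 0.7 = 0.08820 m³/s
Q = Σ qᵢ = 8.388 m³/s
= 8.388 × 1000 = 8388 L/s

8390 L/s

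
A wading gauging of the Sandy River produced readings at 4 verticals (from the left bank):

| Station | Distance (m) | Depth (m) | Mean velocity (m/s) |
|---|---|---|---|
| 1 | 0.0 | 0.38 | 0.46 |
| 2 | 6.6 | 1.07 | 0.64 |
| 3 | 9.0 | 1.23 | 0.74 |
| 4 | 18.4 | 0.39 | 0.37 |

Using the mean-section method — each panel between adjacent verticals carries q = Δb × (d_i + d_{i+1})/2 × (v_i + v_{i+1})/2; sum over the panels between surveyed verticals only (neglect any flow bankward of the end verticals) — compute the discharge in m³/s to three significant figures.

8.76 m³/s

Panel 1-2: Δb = 6.6 m, d̄ = (0.38+1.07)/2 = 0.725, v̄ = (0.46+0.64)/2 = 0.55 → q = 6.6×0.725×0.55 = 2.632 m³/s
Panel 2-3: Δb = 2.4 m, d̄ = (1.07+1.23)/2 = 1.15, v̄ = (0.64+0.74)/2 = 0.69 → q = 2.4×1.15×0.69 = 1.904 m³/s
Panel 3-4: Δb = 9.4 m, d̄ = (1.23+0.39)/2 = 0.81, v̄ = (0.74+0.37)/2 = 0.555 → q = 9.4×0.81×0.555 = 4.226 m³/s
Q = Σ q = 8.762 m³/s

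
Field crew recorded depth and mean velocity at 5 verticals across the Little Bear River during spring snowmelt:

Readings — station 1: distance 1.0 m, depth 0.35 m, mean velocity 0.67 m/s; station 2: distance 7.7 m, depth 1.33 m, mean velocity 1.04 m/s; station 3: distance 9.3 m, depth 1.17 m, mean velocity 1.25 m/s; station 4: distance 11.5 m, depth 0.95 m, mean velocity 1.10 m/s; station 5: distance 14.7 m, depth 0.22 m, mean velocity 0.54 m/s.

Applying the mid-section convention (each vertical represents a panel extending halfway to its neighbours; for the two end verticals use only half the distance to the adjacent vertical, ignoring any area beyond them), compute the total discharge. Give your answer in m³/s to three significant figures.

w_1 = (7.7 − 1.0)/2 = 3.35 m; q_1 = 0.67 × 0.35 × 3.35 = 0.7856 m³/s
w_2 = (9.3 − 1.0)/2 = 4.15 m; q_2 = 1.04 × 1.33 × 4.15 = 5.740 m³/s
w_3 = (11.5 − 7.7)/2 = 1.9 m; q_3 = 1.25 × 1.17 × 1.9 = 2.779 m³/s
w_4 = (14.7 − 9.3)/2 = 2.7 m; q_4 = 1.10 × 0.95 × 2.7 = 2.822 m³/s
w_5 = (14.7 − 11.5)/2 = 1.6 m; q_5 = 0.54 × 0.22 × 1.6 = 0.1901 m³/s
Q = Σ qᵢ = 12.32 m³/s

12.3 m³/s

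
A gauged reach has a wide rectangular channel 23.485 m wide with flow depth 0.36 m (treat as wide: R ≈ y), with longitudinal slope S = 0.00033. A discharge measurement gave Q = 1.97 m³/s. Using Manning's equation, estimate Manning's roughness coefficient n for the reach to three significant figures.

0.0395

A = b·y = 23.485 × 0.36 = 8.455 m²
Wide channel: R ≈ y = 0.36 m
n = (1/Q)·A·R^(2/3)·S^(1/2) = (1/1.97) × 8.455 × 0.5061 × 0.01817 = 0.03945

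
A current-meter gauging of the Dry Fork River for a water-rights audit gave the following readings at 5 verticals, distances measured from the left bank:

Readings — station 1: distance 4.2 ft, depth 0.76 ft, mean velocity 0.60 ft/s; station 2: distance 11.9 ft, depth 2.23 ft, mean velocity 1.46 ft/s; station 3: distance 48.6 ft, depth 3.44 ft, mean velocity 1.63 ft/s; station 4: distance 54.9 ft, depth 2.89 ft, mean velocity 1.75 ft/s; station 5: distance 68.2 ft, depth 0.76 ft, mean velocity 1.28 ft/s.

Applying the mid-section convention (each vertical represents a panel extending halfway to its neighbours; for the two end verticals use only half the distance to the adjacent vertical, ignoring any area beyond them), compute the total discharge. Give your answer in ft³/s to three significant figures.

w_1 = (11.9 − 4.2)/2 = 3.85 ft; q_1 = 0.60 × 0.76 × 3.85 = 1.756 ft³/s
w_2 = (48.6 − 4.2)/2 = 22.2 ft; q_2 = 1.46 × 2.23 × 22.2 = 72.28 ft³/s
w_3 = (54.9 − 11.9)/2 = 21.5 ft; q_3 = 1.63 × 3.44 × 21.5 = 120.6 ft³/s
w_4 = (68.2 − 48.6)/2 = 9.8 ft; q_4 = 1.75 × 2.89 × 9.8 = 49.56 ft³/s
w_5 = (68.2 − 54.9)/2 = 6.65 ft; q_5 = 1.28 × 0.76 × 6.65 = 6.469 ft³/s
Q = Σ qᵢ = 250.6 ft³/s

251 ft³/s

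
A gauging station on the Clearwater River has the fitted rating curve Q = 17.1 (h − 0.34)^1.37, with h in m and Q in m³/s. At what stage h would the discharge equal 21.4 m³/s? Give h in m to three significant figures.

h − h₀ = (Q/C)^(1/b) = (21.4/17.1)^(1/1.37) = 1.178 m
h = 0.34 + 1.178 = 1.518 m

1.52 m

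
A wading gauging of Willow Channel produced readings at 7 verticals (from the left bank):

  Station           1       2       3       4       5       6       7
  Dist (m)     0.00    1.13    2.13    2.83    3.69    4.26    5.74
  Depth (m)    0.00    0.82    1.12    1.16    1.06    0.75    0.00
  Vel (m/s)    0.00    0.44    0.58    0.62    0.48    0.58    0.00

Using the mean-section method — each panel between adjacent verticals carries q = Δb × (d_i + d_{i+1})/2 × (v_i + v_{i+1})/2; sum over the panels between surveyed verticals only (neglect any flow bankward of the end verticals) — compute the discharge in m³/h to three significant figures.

Panel 1-2: Δb = 1.13 m, d̄ = (0.00+0.82)/2 = 0.41, v̄ = (0.00+0.44)/2 = 0.22 → q = 1.13×0.41×0.22 = 0.1019 m³/s
Panel 2-3: Δb = 1 m, d̄ = (0.82+1.12)/2 = 0.97, v̄ = (0.44+0.58)/2 = 0.51 → q = 1×0.97×0.51 = 0.4947 m³/s
Panel 3-4: Δb = 0.7 m, d̄ = (1.12+1.16)/2 = 1.14, v̄ = (0.58+0.62)/2 = 0.6 → q = 0.7×1.14×0.6 = 0.4788 m³/s
Panel 4-5: Δb = 0.86 m, d̄ = (1.16+1.06)/2 = 1.11, v̄ = (0.62+0.48)/2 = 0.55 → q = 0.86×1.11×0.55 = 0.5250 m³/s
Panel 5-6: Δb = 0.57 m, d̄ = (1.06+0.75)/2 = 0.905, v̄ = (0.48+0.58)/2 = 0.53 → q = 0.57×0.905×0.53 = 0.2734 m³/s
Panel 6-7: Δb = 1.48 m, d̄ = (0.75+0.00)/2 = 0.375, v̄ = (0.58+0.00)/2 = 0.29 → q = 1.48×0.375×0.29 = 0.1610 m³/s
Q = Σ q = 2.035 m³/s
= 2.035 × 3600 = 7325 m³/h

7330 m³/h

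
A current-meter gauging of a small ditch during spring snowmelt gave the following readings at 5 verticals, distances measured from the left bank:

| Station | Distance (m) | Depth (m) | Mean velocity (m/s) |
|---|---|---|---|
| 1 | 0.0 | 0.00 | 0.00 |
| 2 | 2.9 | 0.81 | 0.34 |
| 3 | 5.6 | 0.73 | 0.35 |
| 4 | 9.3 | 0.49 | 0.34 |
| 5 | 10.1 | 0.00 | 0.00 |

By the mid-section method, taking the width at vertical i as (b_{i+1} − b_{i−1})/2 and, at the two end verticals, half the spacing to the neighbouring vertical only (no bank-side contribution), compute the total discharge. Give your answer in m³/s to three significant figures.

w_2 = (5.6 − 0.0)/2 = 2.8 m; q_2 = 0.34 × 0.81 × 2.8 = 0.7711 m³/s
w_3 = (9.3 − 2.9)/2 = 3.2 m; q_3 = 0.35 × 0.73 × 3.2 = 0.8176 m³/s
w_4 = (10.1 − 5.6)/2 = 2.25 m; q_4 = 0.34 × 0.49 × 2.25 = 0.3749 m³/s
Stations 1, 5 contribute zero (depth or velocity is 0).
Q = Σ qᵢ = 1.964 m³/s

1.96 m³/s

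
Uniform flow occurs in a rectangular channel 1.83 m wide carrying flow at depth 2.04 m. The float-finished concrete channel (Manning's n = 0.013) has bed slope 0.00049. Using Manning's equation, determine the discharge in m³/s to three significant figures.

A = b·y = 1.83 × 2.04 = 3.733 m²
P = b + 2y = 1.83 + 2×2.04 = 5.910 m
R = A/P = 3.733/5.910 = 0.6317 m
Q = (1/n)·A·R^(2/3)·S^(1/2) = (1/0.013) × 3.733 × 0.6317^(2/3) × 0.00049^(1/2) = 4.680 m³/s

4.68 m³/s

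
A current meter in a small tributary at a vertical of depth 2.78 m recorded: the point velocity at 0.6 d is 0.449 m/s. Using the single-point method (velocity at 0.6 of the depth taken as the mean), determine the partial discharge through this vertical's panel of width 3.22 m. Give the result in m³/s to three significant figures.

v̄ = v₀.₆ = 0.449 m/s
q = v̄ × d × w = 0.4490 × 2.78 × 3.22 = 4.019 m³/s

4.02 m³/s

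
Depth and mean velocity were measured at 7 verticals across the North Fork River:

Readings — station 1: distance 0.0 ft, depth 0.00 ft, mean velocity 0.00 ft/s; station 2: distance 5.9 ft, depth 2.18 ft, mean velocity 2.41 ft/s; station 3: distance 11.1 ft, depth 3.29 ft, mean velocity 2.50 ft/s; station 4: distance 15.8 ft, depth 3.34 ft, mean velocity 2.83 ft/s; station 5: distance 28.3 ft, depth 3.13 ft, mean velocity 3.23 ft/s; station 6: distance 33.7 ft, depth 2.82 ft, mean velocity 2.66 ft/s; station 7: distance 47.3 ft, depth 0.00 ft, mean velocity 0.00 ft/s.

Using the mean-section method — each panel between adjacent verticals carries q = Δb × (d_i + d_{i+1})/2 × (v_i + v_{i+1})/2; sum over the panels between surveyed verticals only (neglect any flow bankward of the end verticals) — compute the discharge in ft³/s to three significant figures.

280 ft³/s

Panel 1-2: Δb = 5.9 ft, d̄ = (0.00+2.18)/2 = 1.09, v̄ = (0.00+2.41)/2 = 1.205 → q = 5.9×1.09×1.205 = 7.749 ft³/s
Panel 2-3: Δb = 5.2 ft, d̄ = (2.18+3.29)/2 = 2.735, v̄ = (2.41+2.50)/2 = 2.455 → q = 5.2×2.735×2.455 = 34.92 ft³/s
Panel 3-4: Δb = 4.7 ft, d̄ = (3.29+3.34)/2 = 3.315, v̄ = (2.50+2.83)/2 = 2.665 → q = 4.7×3.315×2.665 = 41.52 ft³/s
Panel 4-5: Δb = 12.5 ft, d̄ = (3.34+3.13)/2 = 3.235, v̄ = (2.83+3.23)/2 = 3.03 → q = 12.5×3.235×3.03 = 122.5 ft³/s
Panel 5-6: Δb = 5.4 ft, d̄ = (3.13+2.82)/2 = 2.975, v̄ = (3.23+2.66)/2 = 2.945 → q = 5.4×2.975×2.945 = 47.31 ft³/s
Panel 6-7: Δb = 13.6 ft, d̄ = (2.82+0.00)/2 = 1.41, v̄ = (2.66+0.00)/2 = 1.33 → q = 13.6×1.41×1.33 = 25.50 ft³/s
Q = Σ q = 279.5 ft³/s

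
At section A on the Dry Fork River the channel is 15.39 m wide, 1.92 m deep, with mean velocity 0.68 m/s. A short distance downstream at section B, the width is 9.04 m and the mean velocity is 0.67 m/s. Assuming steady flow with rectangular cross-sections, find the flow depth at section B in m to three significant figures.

Q = A₁V₁ = (15.39×1.92) × 0.68 = 20.09 m³/s
d₂ = Q/(b₂ V₂) = 20.09/(9.04×0.67) = 3.317 m

3.32 m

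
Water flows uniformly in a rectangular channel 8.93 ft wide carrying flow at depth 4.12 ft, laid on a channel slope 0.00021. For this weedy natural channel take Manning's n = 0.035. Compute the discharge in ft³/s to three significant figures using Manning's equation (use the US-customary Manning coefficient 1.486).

37.6 ft³/s

A = b·y = 8.93 × 4.12 = 36.79 ft²
P = b + 2y = 8.93 + 2×4.12 = 17.17 ft
R = A/P = 36.79/17.17 = 2.143 ft
Q = (1.486/n)·A·R^(2/3)·S^(1/2) = (1.486/0.035) × 36.79 × 2.143^(2/3) × 0.00021^(1/2) = 37.62 ft³/s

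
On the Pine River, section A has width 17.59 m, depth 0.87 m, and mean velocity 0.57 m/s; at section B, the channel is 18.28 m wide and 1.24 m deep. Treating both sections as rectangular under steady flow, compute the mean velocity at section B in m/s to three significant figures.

0.385 m/s

Q = A₁V₁ = (17.59×0.87) × 0.57 = 8.723 m³/s
A₂ = 18.28 × 1.24 = 22.67 m²
V₂ = Q/A₂ = 8.723/22.67 = 0.3848 m/s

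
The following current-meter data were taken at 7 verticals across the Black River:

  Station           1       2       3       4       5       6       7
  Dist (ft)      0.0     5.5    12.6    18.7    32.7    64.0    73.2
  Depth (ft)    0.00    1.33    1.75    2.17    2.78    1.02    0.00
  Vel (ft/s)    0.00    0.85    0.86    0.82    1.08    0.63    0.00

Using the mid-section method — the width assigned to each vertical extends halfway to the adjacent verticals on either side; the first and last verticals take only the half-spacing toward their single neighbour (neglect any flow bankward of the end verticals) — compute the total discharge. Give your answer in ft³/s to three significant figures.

w_2 = (12.6 − 0.0)/2 = 6.3 ft; q_2 = 0.85 × 1.33 × 6.3 = 7.122 ft³/s
w_3 = (18.7 − 5.5)/2 = 6.6 ft; q_3 = 0.86 × 1.75 × 6.6 = 9.933 ft³/s
w_4 = (32.7 − 12.6)/2 = 10.05 ft; q_4 = 0.82 × 2.17 × 10.05 = 17.88 ft³/s
w_5 = (64.0 − 18.7)/2 = 22.65 ft; q_5 = 1.08 × 2.78 × 22.65 = 68.00 ft³/s
w_6 = (73.2 − 32.7)/2 = 20.25 ft; q_6 = 0.63 × 1.02 × 20.25 = 13.01 ft³/s
Stations 1, 7 contribute zero (depth or velocity is 0).
Q = Σ qᵢ = 116.0 ft³/s

116 ft³/s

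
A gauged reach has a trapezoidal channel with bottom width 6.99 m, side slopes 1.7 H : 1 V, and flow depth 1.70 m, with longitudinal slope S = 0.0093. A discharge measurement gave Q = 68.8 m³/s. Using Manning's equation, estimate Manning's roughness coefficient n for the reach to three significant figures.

A = (b + z·y)·y = (6.99 + 1.7×1.70)×1.70 = 16.80 m²
P = b + 2y√(1+z²) = 6.99 + 2×1.70×√(1+1.7²) = 13.70 m
R = A/P = 16.80/13.70 = 1.226 m
n = (1/Q)·A·R^(2/3)·S^(1/2) = (1/68.8) × 16.80 × 1.146 × 0.09644 = 0.02697

0.0270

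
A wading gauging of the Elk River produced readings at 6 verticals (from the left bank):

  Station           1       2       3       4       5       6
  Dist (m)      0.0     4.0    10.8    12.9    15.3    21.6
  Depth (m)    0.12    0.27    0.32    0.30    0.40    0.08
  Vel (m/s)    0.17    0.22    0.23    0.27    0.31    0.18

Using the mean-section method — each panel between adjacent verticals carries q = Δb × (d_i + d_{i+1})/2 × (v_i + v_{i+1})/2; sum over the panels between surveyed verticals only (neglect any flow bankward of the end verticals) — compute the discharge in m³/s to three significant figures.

Panel 1-2: Δb = 4 m, d̄ = (0.12+0.27)/2 = 0.195, v̄ = (0.17+0.22)/2 = 0.195 → q = 4×0.195×0.195 = 0.1521 m³/s
Panel 2-3: Δb = 6.8 m, d̄ = (0.27+0.32)/2 = 0.295, v̄ = (0.22+0.23)/2 = 0.225 → q = 6.8×0.295×0.225 = 0.4514 m³/s
Panel 3-4: Δb = 2.1 m, d̄ = (0.32+0.30)/2 = 0.31, v̄ = (0.23+0.27)/2 = 0.25 → q = 2.1×0.31×0.25 = 0.1628 m³/s
Panel 4-5: Δb = 2.4 m, d̄ = (0.30+0.40)/2 = 0.35, v̄ = (0.27+0.31)/2 = 0.29 → q = 2.4×0.35×0.29 = 0.2436 m³/s
Panel 5-6: Δb = 6.3 m, d̄ = (0.40+0.08)/2 = 0.24, v̄ = (0.31+0.18)/2 = 0.245 → q = 6.3×0.24×0.245 = 0.3704 m³/s
Q = Σ q = 1.380 m³/s

1.38 m³/s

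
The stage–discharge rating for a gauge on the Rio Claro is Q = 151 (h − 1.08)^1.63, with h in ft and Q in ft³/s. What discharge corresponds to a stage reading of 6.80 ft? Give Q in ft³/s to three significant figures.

2590 ft³/s

Q = 151 × (6.80 − 1.08)^1.63 = 151 × 5.72^1.63 = 2591 ft³/s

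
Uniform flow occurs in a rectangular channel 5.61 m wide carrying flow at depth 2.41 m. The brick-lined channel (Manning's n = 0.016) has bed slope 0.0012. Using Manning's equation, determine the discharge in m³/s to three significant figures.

34.8 m³/s

A = b·y = 5.61 × 2.41 = 13.52 m²
P = b + 2y = 5.61 + 2×2.41 = 10.43 m
R = A/P = 13.52/10.43 = 1.296 m
Q = (1/n)·A·R^(2/3)·S^(1/2) = (1/0.016) × 13.52 × 1.296^(2/3) × 0.0012^(1/2) = 34.80 m³/s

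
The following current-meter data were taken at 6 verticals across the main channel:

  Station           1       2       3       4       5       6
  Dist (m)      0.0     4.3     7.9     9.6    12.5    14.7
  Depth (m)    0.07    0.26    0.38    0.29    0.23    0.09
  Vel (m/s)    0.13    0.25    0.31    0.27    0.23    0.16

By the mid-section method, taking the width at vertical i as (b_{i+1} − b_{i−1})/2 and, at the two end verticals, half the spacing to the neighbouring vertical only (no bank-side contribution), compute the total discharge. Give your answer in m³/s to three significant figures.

w_1 = (4.3 − 0.0)/2 = 2.15 m; q_1 = 0.13 × 0.07 × 2.15 = 0.01957 m³/s
w_2 = (7.9 − 0.0)/2 = 3.95 m; q_2 = 0.25 × 0.26 × 3.95 = 0.2568 m³/s
w_3 = (9.6 − 4.3)/2 = 2.65 m; q_3 = 0.31 × 0.38 × 2.65 = 0.3122 m³/s
w_4 = (12.5 − 7.9)/2 = 2.3 m; q_4 = 0.27 × 0.29 × 2.3 = 0.1801 m³/s
w_5 = (14.7 − 9.6)/2 = 2.55 m; q_5 = 0.23 × 0.23 × 2.55 = 0.1349 m³/s
w_6 = (14.7 − 12.5)/2 = 1.1 m; q_6 = 0.16 × 0.09 × 1.1 = 0.01584 m³/s
Q = Σ qᵢ = 0.9193 m³/s

0.919 m³/s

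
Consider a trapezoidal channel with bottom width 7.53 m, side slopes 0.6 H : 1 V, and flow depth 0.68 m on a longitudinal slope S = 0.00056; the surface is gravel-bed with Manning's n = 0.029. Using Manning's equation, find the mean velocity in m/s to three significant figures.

0.575 m/s

A = (b + z·y)·y = (7.53 + 0.6×0.68)×0.68 = 5.398 m²
P = b + 2y√(1+z²) = 7.53 + 2×0.68×√(1+0.6²) = 9.116 m
R = A/P = 5.398/9.116 = 0.5921 m
Q = (1/n)·A·R^(2/3)·S^(1/2) = (1/0.029) × 5.398 × 0.5921^(2/3) × 0.00056^(1/2) = 3.106 m³/s
V = Q/A = 3.106/5.398 = 0.5754 m/s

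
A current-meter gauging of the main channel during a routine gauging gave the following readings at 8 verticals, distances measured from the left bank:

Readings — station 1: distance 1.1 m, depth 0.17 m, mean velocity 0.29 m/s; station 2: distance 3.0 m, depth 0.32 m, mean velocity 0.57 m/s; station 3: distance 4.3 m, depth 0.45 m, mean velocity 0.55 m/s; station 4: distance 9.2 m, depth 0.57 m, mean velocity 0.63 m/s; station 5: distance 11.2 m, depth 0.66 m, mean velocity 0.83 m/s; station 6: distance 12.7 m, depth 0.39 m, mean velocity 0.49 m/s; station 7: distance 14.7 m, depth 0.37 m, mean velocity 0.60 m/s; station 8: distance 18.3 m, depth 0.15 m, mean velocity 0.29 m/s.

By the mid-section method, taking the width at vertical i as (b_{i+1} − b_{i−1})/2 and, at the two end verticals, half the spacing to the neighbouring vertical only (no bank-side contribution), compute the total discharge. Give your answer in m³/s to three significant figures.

4.34 m³/s

w_1 = (3.0 − 1.1)/2 = 0.95 m; q_1 = 0.29 × 0.17 × 0.95 = 0.04684 m³/s
w_2 = (4.3 − 1.1)/2 = 1.6 m; q_2 = 0.57 × 0.32 × 1.6 = 0.2918 m³/s
w_3 = (9.2 − 3.0)/2 = 3.1 m; q_3 = 0.55 × 0.45 × 3.1 = 0.7673 m³/s
w_4 = (11.2 − 4.3)/2 = 3.45 m; q_4 = 0.63 × 0.57 × 3.45 = 1.239 m³/s
w_5 = (12.7 − 9.2)/2 = 1.75 m; q_5 = 0.83 × 0.66 × 1.75 = 0.9587 m³/s
w_6 = (14.7 − 11.2)/2 = 1.75 m; q_6 = 0.49 × 0.39 × 1.75 = 0.3344 m³/s
w_7 = (18.3 − 12.7)/2 = 2.8 m; q_7 = 0.60 × 0.37 × 2.8 = 0.6216 m³/s
w_8 = (18.3 − 14.7)/2 = 1.8 m; q_8 = 0.29 × 0.15 × 1.8 = 0.07830 m³/s
Q = Σ qᵢ = 4.338 m³/s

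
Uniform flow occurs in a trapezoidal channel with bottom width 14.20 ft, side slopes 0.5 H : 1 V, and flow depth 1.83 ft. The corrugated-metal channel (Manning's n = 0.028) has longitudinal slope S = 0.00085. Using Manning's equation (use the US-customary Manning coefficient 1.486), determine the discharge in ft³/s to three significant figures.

56.4 ft³/s

A = (b + z·y)·y = (14.20 + 0.5×1.83)×1.83 = 27.66 ft²
P = b + 2y√(1+z²) = 14.20 + 2×1.83×√(1+0.5²) = 18.29 ft
R = A/P = 27.66/18.29 = 1.512 ft
Q = (1.486/n)·A·R^(2/3)·S^(1/2) = (1.486/0.028) × 27.66 × 1.512^(2/3) × 0.00085^(1/2) = 56.38 ft³/s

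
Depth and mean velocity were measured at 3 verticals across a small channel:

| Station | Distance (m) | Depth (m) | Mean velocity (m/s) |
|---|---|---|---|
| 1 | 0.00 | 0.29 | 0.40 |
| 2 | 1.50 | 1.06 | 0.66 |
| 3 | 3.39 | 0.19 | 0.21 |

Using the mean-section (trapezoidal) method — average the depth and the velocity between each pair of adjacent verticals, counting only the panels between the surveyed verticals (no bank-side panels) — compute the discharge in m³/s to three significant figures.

Panel 1-2: Δb = 1.5 m, d̄ = (0.29+1.06)/2 = 0.675, v̄ = (0.40+0.66)/2 = 0.53 → q = 1.5×0.675×0.53 = 0.5366 m³/s
Panel 2-3: Δb = 1.89 m, d̄ = (1.06+0.19)/2 = 0.625, v̄ = (0.66+0.21)/2 = 0.435 → q = 1.89×0.625×0.435 = 0.5138 m³/s
Q = Σ q = 1.050 m³/s

1.05 m³/s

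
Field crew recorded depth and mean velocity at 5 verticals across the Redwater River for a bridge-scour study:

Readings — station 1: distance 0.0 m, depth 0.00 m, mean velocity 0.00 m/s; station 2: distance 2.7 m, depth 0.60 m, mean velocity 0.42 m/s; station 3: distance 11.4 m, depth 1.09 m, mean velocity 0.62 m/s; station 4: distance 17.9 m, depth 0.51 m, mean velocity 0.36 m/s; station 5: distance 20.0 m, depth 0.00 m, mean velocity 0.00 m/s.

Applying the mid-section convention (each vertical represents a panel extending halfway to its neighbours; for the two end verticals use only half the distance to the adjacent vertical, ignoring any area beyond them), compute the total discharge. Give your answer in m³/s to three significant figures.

7.36 m³/s

w_2 = (11.4 − 0.0)/2 = 5.7 m; q_2 = 0.42 × 0.60 × 5.7 = 1.436 m³/s
w_3 = (17.9 − 2.7)/2 = 7.6 m; q_3 = 0.62 × 1.09 × 7.6 = 5.136 m³/s
w_4 = (20.0 − 11.4)/2 = 4.3 m; q_4 = 0.36 × 0.51 × 4.3 = 0.7895 m³/s
Stations 1, 5 contribute zero (depth or velocity is 0).
Q = Σ qᵢ = 7.362 m³/s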